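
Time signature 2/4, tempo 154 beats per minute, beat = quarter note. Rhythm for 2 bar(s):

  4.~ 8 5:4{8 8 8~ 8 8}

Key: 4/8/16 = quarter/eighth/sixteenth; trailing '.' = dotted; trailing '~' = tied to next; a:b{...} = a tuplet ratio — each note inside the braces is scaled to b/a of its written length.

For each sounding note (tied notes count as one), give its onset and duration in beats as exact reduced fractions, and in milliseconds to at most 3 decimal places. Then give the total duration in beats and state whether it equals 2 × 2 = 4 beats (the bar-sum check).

1) 0.0ms=0b +779.221ms=2b
2) 779.221ms=2b +155.844ms=2/5b
3) 935.065ms=12/5b +155.844ms=2/5b
4) 1090.909ms=14/5b +311.688ms=4/5b
5) 1402.597ms=18/5b +155.844ms=2/5b
Σ=4b of 4 (154bpm 2/4) — PASS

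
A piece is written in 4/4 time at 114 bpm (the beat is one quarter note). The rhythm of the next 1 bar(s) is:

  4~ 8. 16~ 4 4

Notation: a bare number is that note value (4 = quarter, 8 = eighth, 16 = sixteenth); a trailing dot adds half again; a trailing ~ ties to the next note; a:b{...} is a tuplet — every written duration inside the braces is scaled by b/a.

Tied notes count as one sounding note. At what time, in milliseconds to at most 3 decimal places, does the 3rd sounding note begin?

1. 0.0ms @ 0 + 921.053ms (7/4)
2. 921.053ms @ 7/4 + 657.895ms (5/4)
3. 1578.947ms @ 3 + 526.316ms (1)

note 3 onset = 3b = 1578.947ms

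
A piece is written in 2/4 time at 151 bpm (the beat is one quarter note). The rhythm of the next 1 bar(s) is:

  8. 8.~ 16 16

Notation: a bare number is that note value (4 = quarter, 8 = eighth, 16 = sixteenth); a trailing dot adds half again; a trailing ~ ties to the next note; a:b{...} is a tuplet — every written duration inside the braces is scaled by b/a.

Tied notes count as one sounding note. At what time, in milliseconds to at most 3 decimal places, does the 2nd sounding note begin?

note 2 onset = 3/4b = 298.013ms

1. 0.0ms @ 0 + 298.013ms (3/4)
2. 298.013ms @ 3/4 + 397.351ms (1)
3. 695.364ms @ 7/4 + 99.338ms (1/4)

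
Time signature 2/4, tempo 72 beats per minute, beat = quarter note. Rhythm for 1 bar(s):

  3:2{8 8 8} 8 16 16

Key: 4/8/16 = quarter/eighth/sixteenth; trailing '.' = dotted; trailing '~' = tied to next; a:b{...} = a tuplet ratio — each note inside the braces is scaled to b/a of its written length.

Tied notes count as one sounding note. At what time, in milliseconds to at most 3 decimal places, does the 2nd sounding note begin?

1. 0.0ms @ 0 + 277.778ms (1/3)
2. 277.778ms @ 1/3 + 277.778ms (1/3)
3. 555.556ms @ 2/3 + 277.778ms (1/3)
4. 833.333ms @ 1 + 416.667ms (1/2)
5. 1250.0ms @ 3/2 + 208.333ms (1/4)
6. 1458.333ms @ 7/4 + 208.333ms (1/4)

note 2 onset = 1/3b = 277.778ms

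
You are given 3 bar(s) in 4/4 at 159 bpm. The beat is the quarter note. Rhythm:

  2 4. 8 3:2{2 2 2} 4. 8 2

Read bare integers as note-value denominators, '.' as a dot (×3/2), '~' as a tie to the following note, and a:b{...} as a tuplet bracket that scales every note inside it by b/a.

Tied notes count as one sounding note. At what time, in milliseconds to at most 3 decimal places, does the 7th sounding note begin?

1. 0.0ms @ 0 + 754.717ms (2)
2. 754.717ms @ 2 + 566.038ms (3/2)
3. 1320.755ms @ 7/2 + 188.679ms (1/2)
4. 1509.434ms @ 4 + 503.145ms (4/3)
5. 2012.579ms @ 16/3 + 503.145ms (4/3)
6. 2515.723ms @ 20/3 + 503.145ms (4/3)
7. 3018.868ms @ 8 + 566.038ms (3/2)
8. 3584.906ms @ 19/2 + 188.679ms (1/2)
9. 3773.585ms @ 10 + 754.717ms (2)

note 7 onset = 8b = 3018.868ms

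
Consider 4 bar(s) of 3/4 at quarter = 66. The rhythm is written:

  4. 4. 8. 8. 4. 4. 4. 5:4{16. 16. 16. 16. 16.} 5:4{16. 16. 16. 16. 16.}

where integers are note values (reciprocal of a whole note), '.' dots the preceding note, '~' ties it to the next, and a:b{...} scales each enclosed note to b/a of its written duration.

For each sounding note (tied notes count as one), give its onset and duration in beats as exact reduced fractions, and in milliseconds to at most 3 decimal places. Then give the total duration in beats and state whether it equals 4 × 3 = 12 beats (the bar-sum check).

1) 0.0ms=0b +1363.636ms=3/2b
2) 1363.636ms=3/2b +1363.636ms=3/2b
3) 2727.273ms=3b +681.818ms=3/4b
4) 3409.091ms=15/4b +681.818ms=3/4b
5) 4090.909ms=9/2b +1363.636ms=3/2b
6) 5454.545ms=6b +1363.636ms=3/2b
7) 6818.182ms=15/2b +1363.636ms=3/2b
8) 8181.818ms=9b +272.727ms=3/10b
9) 8454.545ms=93/10b +272.727ms=3/10b
10) 8727.273ms=48/5b +272.727ms=3/10b
11) 9000.0ms=99/10b +272.727ms=3/10b
12) 9272.727ms=51/5b +272.727ms=3/10b
13) 9545.455ms=21/2b +272.727ms=3/10b
14) 9818.182ms=54/5b +272.727ms=3/10b
15) 10090.909ms=111/10b +272.727ms=3/10b
16) 10363.636ms=57/5b +272.727ms=3/10b
17) 10636.364ms=117/10b +272.727ms=3/10b
Σ=12b of 12 (66bpm 3/4) — PASS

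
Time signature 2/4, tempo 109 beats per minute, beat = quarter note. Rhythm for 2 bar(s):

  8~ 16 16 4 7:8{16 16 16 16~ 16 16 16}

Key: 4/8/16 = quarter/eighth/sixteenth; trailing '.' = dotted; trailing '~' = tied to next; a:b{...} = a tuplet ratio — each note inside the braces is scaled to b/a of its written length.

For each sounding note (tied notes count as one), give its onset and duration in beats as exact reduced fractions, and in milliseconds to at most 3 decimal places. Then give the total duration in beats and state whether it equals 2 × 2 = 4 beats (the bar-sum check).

1) 0.0ms=0b +412.844ms=3/4b
2) 412.844ms=3/4b +137.615ms=1/4b
3) 550.459ms=1b +550.459ms=1b
4) 1100.917ms=2b +157.274ms=2/7b
5) 1258.191ms=16/7b +157.274ms=2/7b
6) 1415.465ms=18/7b +157.274ms=2/7b
7) 1572.739ms=20/7b +314.548ms=4/7b
8) 1887.287ms=24/7b +157.274ms=2/7b
9) 2044.561ms=26/7b +157.274ms=2/7b
Σ=4b of 4 (109bpm 2/4) — PASS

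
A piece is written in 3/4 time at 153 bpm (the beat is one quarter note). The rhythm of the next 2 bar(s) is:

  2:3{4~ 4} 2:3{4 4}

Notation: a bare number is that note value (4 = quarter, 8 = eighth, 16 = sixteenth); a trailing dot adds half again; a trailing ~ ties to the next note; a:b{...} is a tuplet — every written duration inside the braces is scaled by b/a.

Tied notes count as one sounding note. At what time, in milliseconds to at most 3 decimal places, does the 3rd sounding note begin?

1. 0.0ms @ 0 + 1176.471ms (3)
2. 1176.471ms @ 3 + 588.235ms (3/2)
3. 1764.706ms @ 9/2 + 588.235ms (3/2)

note 3 onset = 9/2b = 1764.706ms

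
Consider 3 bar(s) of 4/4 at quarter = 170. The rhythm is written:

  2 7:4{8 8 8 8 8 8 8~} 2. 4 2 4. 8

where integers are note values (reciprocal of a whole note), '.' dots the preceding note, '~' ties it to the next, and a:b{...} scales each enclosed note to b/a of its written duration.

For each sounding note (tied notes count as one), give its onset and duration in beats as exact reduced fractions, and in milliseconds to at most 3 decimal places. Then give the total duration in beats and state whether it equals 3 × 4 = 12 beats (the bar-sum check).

1) 0.0ms=0b +705.882ms=2b
2) 705.882ms=2b +100.84ms=2/7b
3) 806.723ms=16/7b +100.84ms=2/7b
4) 907.563ms=18/7b +100.84ms=2/7b
5) 1008.403ms=20/7b +100.84ms=2/7b
6) 1109.244ms=22/7b +100.84ms=2/7b
7) 1210.084ms=24/7b +100.84ms=2/7b
8) 1310.924ms=26/7b +1159.664ms=23/7b
9) 2470.588ms=7b +352.941ms=1b
10) 2823.529ms=8b +705.882ms=2b
11) 3529.412ms=10b +529.412ms=3/2b
12) 4058.824ms=23/2b +176.471ms=1/2b
Σ=12b of 12 (170bpm 4/4) — PASS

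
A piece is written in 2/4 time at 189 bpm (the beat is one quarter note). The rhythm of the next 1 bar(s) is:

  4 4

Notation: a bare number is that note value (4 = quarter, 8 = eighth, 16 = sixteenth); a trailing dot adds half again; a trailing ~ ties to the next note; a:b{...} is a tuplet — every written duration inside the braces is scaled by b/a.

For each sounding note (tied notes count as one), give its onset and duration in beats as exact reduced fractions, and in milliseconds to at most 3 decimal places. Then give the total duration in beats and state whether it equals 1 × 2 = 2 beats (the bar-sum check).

1) 0.0ms=0b +317.46ms=1b
2) 317.46ms=1b +317.46ms=1b
Σ=2b of 2 (189bpm 2/4) — PASS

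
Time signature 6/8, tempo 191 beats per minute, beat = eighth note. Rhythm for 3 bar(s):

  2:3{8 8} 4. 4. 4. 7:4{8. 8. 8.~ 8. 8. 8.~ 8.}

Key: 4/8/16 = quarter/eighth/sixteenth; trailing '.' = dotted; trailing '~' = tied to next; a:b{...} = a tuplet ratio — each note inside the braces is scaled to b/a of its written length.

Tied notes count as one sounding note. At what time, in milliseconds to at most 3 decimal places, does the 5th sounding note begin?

note 5 onset = 9b = 2827.225ms

1. 0.0ms @ 0 + 471.204ms (3/2)
2. 471.204ms @ 3/2 + 471.204ms (3/2)
3. 942.408ms @ 3 + 942.408ms (3)
4. 1884.817ms @ 6 + 942.408ms (3)
5. 2827.225ms @ 9 + 942.408ms (3)
6. 3769.634ms @ 12 + 269.26ms (6/7)
7. 4038.893ms @ 90/7 + 269.26ms (6/7)
8. 4308.153ms @ 96/7 + 538.519ms (12/7)
9. 4846.672ms @ 108/7 + 269.26ms (6/7)
10. 5115.931ms @ 114/7 + 538.519ms (12/7)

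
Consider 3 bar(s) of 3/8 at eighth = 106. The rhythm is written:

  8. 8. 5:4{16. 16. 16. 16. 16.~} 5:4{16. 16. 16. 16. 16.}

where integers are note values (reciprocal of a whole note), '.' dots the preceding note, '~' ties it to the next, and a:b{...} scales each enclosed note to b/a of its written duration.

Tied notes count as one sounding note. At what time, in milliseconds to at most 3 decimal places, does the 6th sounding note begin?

note 6 onset = 24/5b = 2716.981ms

1. 0.0ms @ 0 + 849.057ms (3/2)
2. 849.057ms @ 3/2 + 849.057ms (3/2)
3. 1698.113ms @ 3 + 339.623ms (3/5)
4. 2037.736ms @ 18/5 + 339.623ms (3/5)
5. 2377.358ms @ 21/5 + 339.623ms (3/5)
6. 2716.981ms @ 24/5 + 339.623ms (3/5)
7. 3056.604ms @ 27/5 + 679.245ms (6/5)
8. 3735.849ms @ 33/5 + 339.623ms (3/5)
9. 4075.472ms @ 36/5 + 339.623ms (3/5)
10. 4415.094ms @ 39/5 + 339.623ms (3/5)
11. 4754.717ms @ 42/5 + 339.623ms (3/5)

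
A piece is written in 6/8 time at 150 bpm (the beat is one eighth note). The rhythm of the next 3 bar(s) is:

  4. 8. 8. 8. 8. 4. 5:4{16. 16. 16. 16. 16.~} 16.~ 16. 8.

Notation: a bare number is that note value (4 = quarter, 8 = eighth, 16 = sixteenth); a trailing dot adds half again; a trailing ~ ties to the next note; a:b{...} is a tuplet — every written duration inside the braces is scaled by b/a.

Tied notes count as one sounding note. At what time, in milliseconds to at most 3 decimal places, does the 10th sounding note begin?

note 10 onset = 69/5b = 5520.0ms

1. 0.0ms @ 0 + 1200.0ms (3)
2. 1200.0ms @ 3 + 600.0ms (3/2)
3. 1800.0ms @ 9/2 + 600.0ms (3/2)
4. 2400.0ms @ 6 + 600.0ms (3/2)
5. 3000.0ms @ 15/2 + 600.0ms (3/2)
6. 3600.0ms @ 9 + 1200.0ms (3)
7. 4800.0ms @ 12 + 240.0ms (3/5)
8. 5040.0ms @ 63/5 + 240.0ms (3/5)
9. 5280.0ms @ 66/5 + 240.0ms (3/5)
10. 5520.0ms @ 69/5 + 240.0ms (3/5)
11. 5760.0ms @ 72/5 + 840.0ms (21/10)
12. 6600.0ms @ 33/2 + 600.0ms (3/2)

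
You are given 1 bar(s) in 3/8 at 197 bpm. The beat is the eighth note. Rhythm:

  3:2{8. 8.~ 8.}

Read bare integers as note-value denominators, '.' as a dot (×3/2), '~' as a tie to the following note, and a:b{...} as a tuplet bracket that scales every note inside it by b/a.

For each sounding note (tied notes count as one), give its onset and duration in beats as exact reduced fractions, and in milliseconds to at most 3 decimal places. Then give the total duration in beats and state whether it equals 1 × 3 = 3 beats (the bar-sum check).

1) 0.0ms=0b +304.569ms=1b
2) 304.569ms=1b +609.137ms=2b
Σ=3b of 3 (197bpm 3/8) — PASS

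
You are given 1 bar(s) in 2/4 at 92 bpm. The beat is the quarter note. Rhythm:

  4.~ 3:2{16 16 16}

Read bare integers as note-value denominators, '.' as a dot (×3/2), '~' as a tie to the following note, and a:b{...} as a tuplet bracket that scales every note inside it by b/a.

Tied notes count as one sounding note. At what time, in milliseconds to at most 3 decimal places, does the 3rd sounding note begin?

1. 0.0ms @ 0 + 1086.957ms (5/3)
2. 1086.957ms @ 5/3 + 108.696ms (1/6)
3. 1195.652ms @ 11/6 + 108.696ms (1/6)

note 3 onset = 11/6b = 1195.652ms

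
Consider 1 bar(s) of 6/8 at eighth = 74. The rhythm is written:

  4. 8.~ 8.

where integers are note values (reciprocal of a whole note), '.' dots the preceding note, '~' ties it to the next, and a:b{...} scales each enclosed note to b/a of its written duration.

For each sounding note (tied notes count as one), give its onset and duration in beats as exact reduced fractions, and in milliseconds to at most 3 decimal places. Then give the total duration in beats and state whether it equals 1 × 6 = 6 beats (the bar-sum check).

1) 0.0ms=0b +2432.432ms=3b
2) 2432.432ms=3b +2432.432ms=3b
Σ=6b of 6 (74bpm 6/8) — PASS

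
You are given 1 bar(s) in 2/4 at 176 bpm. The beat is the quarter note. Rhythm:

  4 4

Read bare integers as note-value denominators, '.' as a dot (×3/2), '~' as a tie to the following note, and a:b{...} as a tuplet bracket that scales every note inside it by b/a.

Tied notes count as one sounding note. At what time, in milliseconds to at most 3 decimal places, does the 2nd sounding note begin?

1. 0.0ms @ 0 + 340.909ms (1)
2. 340.909ms @ 1 + 340.909ms (1)

note 2 onset = 1b = 340.909ms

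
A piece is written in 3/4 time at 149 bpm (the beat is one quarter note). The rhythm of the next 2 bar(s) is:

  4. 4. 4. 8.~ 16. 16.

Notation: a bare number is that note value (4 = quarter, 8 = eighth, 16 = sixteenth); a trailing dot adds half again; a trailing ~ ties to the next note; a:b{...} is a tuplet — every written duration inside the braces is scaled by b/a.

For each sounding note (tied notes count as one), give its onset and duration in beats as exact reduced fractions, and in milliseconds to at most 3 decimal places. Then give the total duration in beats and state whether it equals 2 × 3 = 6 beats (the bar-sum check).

1) 0.0ms=0b +604.027ms=3/2b
2) 604.027ms=3/2b +604.027ms=3/2b
3) 1208.054ms=3b +604.027ms=3/2b
4) 1812.081ms=9/2b +453.02ms=9/8b
5) 2265.101ms=45/8b +151.007ms=3/8b
Σ=6b of 6 (149bpm 3/4) — PASS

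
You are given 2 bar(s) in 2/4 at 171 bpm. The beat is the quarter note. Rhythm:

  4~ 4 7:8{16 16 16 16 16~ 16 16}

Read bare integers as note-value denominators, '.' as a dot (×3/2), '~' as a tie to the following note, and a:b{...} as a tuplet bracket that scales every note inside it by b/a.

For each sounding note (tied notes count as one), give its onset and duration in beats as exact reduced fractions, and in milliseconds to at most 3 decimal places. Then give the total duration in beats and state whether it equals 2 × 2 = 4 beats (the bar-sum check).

1) 0.0ms=0b +701.754ms=2b
2) 701.754ms=2b +100.251ms=2/7b
3) 802.005ms=16/7b +100.251ms=2/7b
4) 902.256ms=18/7b +100.251ms=2/7b
5) 1002.506ms=20/7b +100.251ms=2/7b
6) 1102.757ms=22/7b +200.501ms=4/7b
7) 1303.258ms=26/7b +100.251ms=2/7b
Σ=4b of 4 (171bpm 2/4) — PASS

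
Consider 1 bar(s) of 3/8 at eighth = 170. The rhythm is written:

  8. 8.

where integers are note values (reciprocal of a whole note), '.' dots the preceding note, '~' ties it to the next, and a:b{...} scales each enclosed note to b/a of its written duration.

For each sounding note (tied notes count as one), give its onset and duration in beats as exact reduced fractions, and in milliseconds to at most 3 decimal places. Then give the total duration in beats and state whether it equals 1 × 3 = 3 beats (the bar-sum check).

1) 0.0ms=0b +529.412ms=3/2b
2) 529.412ms=3/2b +529.412ms=3/2b
Σ=3b of 3 (170bpm 3/8) — PASS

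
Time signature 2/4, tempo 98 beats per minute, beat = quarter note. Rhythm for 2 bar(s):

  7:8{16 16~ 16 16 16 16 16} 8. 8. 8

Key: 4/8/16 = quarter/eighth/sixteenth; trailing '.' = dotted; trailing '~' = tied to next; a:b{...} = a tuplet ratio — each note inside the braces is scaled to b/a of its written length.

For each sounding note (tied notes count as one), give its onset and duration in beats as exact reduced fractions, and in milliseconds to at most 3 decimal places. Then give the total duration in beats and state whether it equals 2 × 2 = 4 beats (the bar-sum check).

1) 0.0ms=0b +174.927ms=2/7b
2) 174.927ms=2/7b +349.854ms=4/7b
3) 524.781ms=6/7b +174.927ms=2/7b
4) 699.708ms=8/7b +174.927ms=2/7b
5) 874.636ms=10/7b +174.927ms=2/7b
6) 1049.563ms=12/7b +174.927ms=2/7b
7) 1224.49ms=2b +459.184ms=3/4b
8) 1683.673ms=11/4b +459.184ms=3/4b
9) 2142.857ms=7/2b +306.122ms=1/2b
Σ=4b of 4 (98bpm 2/4) — PASS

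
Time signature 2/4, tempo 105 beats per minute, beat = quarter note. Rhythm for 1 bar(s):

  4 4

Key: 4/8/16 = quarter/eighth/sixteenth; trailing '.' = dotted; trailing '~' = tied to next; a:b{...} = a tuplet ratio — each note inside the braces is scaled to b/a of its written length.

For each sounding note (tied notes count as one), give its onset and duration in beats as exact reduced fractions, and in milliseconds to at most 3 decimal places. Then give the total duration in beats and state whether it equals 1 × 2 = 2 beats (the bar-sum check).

1) 0.0ms=0b +571.429ms=1b
2) 571.429ms=1b +571.429ms=1b
Σ=2b of 2 (105bpm 2/4) — PASS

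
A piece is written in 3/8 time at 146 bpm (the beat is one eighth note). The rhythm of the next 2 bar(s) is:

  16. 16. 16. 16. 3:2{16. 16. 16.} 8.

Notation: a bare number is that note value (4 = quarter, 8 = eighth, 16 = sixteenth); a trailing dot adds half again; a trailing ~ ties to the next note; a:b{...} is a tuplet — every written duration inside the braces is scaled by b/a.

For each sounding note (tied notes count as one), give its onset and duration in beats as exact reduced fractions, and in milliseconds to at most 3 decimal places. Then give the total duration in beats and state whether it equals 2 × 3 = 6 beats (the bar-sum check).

1) 0.0ms=0b +308.219ms=3/4b
2) 308.219ms=3/4b +308.219ms=3/4b
3) 616.438ms=3/2b +308.219ms=3/4b
4) 924.658ms=9/4b +308.219ms=3/4b
5) 1232.877ms=3b +205.479ms=1/2b
6) 1438.356ms=7/2b +205.479ms=1/2b
7) 1643.836ms=4b +205.479ms=1/2b
8) 1849.315ms=9/2b +616.438ms=3/2b
Σ=6b of 6 (146bpm 3/8) — PASS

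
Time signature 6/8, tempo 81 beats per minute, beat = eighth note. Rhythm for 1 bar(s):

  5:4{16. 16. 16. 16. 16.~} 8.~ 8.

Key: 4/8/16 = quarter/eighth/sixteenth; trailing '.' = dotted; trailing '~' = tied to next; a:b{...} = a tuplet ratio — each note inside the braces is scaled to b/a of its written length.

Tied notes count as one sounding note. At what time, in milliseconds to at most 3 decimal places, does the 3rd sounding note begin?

note 3 onset = 6/5b = 888.889ms

1. 0.0ms @ 0 + 444.444ms (3/5)
2. 444.444ms @ 3/5 + 444.444ms (3/5)
3. 888.889ms @ 6/5 + 444.444ms (3/5)
4. 1333.333ms @ 9/5 + 444.444ms (3/5)
5. 1777.778ms @ 12/5 + 2666.667ms (18/5)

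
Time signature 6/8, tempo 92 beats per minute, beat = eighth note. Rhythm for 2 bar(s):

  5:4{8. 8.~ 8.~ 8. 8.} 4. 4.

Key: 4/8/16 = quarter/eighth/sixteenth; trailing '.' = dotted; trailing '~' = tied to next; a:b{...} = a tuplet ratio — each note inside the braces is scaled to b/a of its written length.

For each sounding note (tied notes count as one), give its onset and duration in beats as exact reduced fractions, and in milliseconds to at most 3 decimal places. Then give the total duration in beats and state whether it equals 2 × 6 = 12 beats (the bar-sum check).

1) 0.0ms=0b +782.609ms=6/5b
2) 782.609ms=6/5b +2347.826ms=18/5b
3) 3130.435ms=24/5b +782.609ms=6/5b
4) 3913.043ms=6b +1956.522ms=3b
5) 5869.565ms=9b +1956.522ms=3b
Σ=12b of 12 (92bpm 6/8) — PASS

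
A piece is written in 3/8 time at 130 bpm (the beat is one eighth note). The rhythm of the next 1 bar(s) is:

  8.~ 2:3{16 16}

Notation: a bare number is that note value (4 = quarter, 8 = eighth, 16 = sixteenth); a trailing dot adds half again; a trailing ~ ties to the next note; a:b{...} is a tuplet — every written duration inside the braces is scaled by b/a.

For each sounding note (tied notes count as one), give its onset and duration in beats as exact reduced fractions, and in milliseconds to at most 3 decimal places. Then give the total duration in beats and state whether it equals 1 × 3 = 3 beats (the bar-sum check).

1) 0.0ms=0b +1038.462ms=9/4b
2) 1038.462ms=9/4b +346.154ms=3/4b
Σ=3b of 3 (130bpm 3/8) — PASS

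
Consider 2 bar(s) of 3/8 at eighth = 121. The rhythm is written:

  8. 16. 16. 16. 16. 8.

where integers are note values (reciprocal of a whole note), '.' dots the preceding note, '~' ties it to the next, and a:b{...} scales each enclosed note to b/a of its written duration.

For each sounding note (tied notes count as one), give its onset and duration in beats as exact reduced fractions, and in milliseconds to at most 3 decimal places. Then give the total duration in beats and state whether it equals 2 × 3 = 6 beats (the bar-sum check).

1) 0.0ms=0b +743.802ms=3/2b
2) 743.802ms=3/2b +371.901ms=3/4b
3) 1115.702ms=9/4b +371.901ms=3/4b
4) 1487.603ms=3b +371.901ms=3/4b
5) 1859.504ms=15/4b +371.901ms=3/4b
6) 2231.405ms=9/2b +743.802ms=3/2b
Σ=6b of 6 (121bpm 3/8) — PASS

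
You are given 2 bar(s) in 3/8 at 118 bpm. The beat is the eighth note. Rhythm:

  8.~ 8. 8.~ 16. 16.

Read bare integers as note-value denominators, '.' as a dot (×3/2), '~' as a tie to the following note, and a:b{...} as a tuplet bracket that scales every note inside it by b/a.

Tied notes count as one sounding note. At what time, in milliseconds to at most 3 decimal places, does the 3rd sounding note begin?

1. 0.0ms @ 0 + 1525.424ms (3)
2. 1525.424ms @ 3 + 1144.068ms (9/4)
3. 2669.492ms @ 21/4 + 381.356ms (3/4)

note 3 onset = 21/4b = 2669.492ms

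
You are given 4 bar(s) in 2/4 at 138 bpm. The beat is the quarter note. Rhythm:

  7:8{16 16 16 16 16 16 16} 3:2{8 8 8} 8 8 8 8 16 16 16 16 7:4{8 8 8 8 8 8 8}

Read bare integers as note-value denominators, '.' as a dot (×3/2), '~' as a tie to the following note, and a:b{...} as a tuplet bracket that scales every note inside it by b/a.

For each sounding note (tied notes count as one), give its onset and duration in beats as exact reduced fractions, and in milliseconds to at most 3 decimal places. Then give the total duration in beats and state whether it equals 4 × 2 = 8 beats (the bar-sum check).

1) 0.0ms=0b +124.224ms=2/7b
2) 124.224ms=2/7b +124.224ms=2/7b
3) 248.447ms=4/7b +124.224ms=2/7b
4) 372.671ms=6/7b +124.224ms=2/7b
5) 496.894ms=8/7b +124.224ms=2/7b
6) 621.118ms=10/7b +124.224ms=2/7b
7) 745.342ms=12/7b +124.224ms=2/7b
8) 869.565ms=2b +144.928ms=1/3b
9) 1014.493ms=7/3b +144.928ms=1/3b
10) 1159.42ms=8/3b +144.928ms=1/3b
11) 1304.348ms=3b +217.391ms=1/2b
12) 1521.739ms=7/2b +217.391ms=1/2b
13) 1739.13ms=4b +217.391ms=1/2b
14) 1956.522ms=9/2b +217.391ms=1/2b
15) 2173.913ms=5b +108.696ms=1/4b
16) 2282.609ms=21/4b +108.696ms=1/4b
17) 2391.304ms=11/2b +108.696ms=1/4b
18) 2500.0ms=23/4b +108.696ms=1/4b
19) 2608.696ms=6b +124.224ms=2/7b
20) 2732.919ms=44/7b +124.224ms=2/7b
21) 2857.143ms=46/7b +124.224ms=2/7b
22) 2981.366ms=48/7b +124.224ms=2/7b
23) 3105.59ms=50/7b +124.224ms=2/7b
24) 3229.814ms=52/7b +124.224ms=2/7b
25) 3354.037ms=54/7b +124.224ms=2/7b
Σ=8b of 8 (138bpm 2/4) — PASS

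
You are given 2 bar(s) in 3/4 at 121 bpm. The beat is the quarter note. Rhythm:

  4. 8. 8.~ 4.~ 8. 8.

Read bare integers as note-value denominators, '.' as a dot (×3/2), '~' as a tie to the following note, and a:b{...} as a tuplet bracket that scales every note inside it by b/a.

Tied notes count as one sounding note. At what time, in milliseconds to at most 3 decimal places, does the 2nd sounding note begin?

note 2 onset = 3/2b = 743.802ms

1. 0.0ms @ 0 + 743.802ms (3/2)
2. 743.802ms @ 3/2 + 371.901ms (3/4)
3. 1115.702ms @ 9/4 + 1487.603ms (3)
4. 2603.306ms @ 21/4 + 371.901ms (3/4)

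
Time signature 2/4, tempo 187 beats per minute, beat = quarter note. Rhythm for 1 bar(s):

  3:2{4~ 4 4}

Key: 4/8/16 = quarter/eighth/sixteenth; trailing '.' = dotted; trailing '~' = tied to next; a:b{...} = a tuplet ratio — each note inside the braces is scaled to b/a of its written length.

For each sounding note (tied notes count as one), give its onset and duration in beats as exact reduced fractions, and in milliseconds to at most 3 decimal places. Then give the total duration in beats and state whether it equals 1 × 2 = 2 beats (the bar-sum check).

1) 0.0ms=0b +427.807ms=4/3b
2) 427.807ms=4/3b +213.904ms=2/3b
Σ=2b of 2 (187bpm 2/4) — PASS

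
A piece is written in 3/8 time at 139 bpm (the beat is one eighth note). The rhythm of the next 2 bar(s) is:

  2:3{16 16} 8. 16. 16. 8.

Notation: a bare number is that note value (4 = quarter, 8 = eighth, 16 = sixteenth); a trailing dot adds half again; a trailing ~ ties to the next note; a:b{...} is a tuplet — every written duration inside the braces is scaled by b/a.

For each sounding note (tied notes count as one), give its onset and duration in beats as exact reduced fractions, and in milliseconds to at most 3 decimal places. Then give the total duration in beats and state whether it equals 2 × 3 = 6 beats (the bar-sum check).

1) 0.0ms=0b +323.741ms=3/4b
2) 323.741ms=3/4b +323.741ms=3/4b
3) 647.482ms=3/2b +647.482ms=3/2b
4) 1294.964ms=3b +323.741ms=3/4b
5) 1618.705ms=15/4b +323.741ms=3/4b
6) 1942.446ms=9/2b +647.482ms=3/2b
Σ=6b of 6 (139bpm 3/8) — PASS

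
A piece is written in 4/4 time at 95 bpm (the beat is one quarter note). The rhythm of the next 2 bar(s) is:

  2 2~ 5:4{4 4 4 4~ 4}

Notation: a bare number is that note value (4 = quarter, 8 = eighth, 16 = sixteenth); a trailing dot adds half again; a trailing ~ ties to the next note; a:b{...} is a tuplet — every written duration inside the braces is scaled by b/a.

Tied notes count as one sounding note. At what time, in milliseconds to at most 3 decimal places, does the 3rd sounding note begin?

note 3 onset = 24/5b = 3031.579ms

1. 0.0ms @ 0 + 1263.158ms (2)
2. 1263.158ms @ 2 + 1768.421ms (14/5)
3. 3031.579ms @ 24/5 + 505.263ms (4/5)
4. 3536.842ms @ 28/5 + 505.263ms (4/5)
5. 4042.105ms @ 32/5 + 1010.526ms (8/5)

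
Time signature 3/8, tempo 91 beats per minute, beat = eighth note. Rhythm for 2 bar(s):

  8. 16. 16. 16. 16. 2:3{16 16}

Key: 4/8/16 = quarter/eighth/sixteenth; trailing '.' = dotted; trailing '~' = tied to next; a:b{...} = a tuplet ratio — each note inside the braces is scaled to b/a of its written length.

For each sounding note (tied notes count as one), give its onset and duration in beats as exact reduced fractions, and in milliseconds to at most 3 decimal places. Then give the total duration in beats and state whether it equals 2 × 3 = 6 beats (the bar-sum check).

1) 0.0ms=0b +989.011ms=3/2b
2) 989.011ms=3/2b +494.505ms=3/4b
3) 1483.516ms=9/4b +494.505ms=3/4b
4) 1978.022ms=3b +494.505ms=3/4b
5) 2472.527ms=15/4b +494.505ms=3/4b
6) 2967.033ms=9/2b +494.505ms=3/4b
7) 3461.538ms=21/4b +494.505ms=3/4b
Σ=6b of 6 (91bpm 3/8) — PASS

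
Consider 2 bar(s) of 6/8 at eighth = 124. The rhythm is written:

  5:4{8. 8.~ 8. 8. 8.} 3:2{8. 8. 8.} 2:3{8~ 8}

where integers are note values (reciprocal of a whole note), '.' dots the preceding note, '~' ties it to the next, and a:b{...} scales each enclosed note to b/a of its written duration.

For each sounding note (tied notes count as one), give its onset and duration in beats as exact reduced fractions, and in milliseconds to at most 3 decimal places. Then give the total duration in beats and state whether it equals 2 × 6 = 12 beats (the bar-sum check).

1) 0.0ms=0b +580.645ms=6/5b
2) 580.645ms=6/5b +1161.29ms=12/5b
3) 1741.935ms=18/5b +580.645ms=6/5b
4) 2322.581ms=24/5b +580.645ms=6/5b
5) 2903.226ms=6b +483.871ms=1b
6) 3387.097ms=7b +483.871ms=1b
7) 3870.968ms=8b +483.871ms=1b
8) 4354.839ms=9b +1451.613ms=3b
Σ=12b of 12 (124bpm 6/8) — PASS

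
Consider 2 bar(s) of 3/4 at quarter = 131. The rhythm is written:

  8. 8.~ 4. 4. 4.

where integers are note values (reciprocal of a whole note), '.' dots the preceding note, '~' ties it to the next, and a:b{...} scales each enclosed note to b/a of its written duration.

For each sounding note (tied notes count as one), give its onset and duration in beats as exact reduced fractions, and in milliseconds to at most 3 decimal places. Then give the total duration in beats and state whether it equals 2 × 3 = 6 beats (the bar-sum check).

1) 0.0ms=0b +343.511ms=3/4b
2) 343.511ms=3/4b +1030.534ms=9/4b
3) 1374.046ms=3b +687.023ms=3/2b
4) 2061.069ms=9/2b +687.023ms=3/2b
Σ=6b of 6 (131bpm 3/4) — PASS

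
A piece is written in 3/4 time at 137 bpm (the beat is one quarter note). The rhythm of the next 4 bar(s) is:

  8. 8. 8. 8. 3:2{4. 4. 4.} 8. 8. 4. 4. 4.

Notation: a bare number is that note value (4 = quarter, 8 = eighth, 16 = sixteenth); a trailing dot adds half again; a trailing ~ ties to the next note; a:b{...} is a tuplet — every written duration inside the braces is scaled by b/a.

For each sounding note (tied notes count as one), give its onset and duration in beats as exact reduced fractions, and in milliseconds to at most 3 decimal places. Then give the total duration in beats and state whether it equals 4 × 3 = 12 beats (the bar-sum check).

1) 0.0ms=0b +328.467ms=3/4b
2) 328.467ms=3/4b +328.467ms=3/4b
3) 656.934ms=3/2b +328.467ms=3/4b
4) 985.401ms=9/4b +328.467ms=3/4b
5) 1313.869ms=3b +437.956ms=1b
6) 1751.825ms=4b +437.956ms=1b
7) 2189.781ms=5b +437.956ms=1b
8) 2627.737ms=6b +328.467ms=3/4b
9) 2956.204ms=27/4b +328.467ms=3/4b
10) 3284.672ms=15/2b +656.934ms=3/2b
11) 3941.606ms=9b +656.934ms=3/2b
12) 4598.54ms=21/2b +656.934ms=3/2b
Σ=12b of 12 (137bpm 3/4) — PASS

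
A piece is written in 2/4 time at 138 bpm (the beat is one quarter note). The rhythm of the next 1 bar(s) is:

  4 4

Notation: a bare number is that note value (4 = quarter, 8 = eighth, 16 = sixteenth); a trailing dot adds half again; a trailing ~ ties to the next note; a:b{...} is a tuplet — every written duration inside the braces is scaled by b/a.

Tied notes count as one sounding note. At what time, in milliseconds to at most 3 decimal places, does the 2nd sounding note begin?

note 2 onset = 1b = 434.783ms

1. 0.0ms @ 0 + 434.783ms (1)
2. 434.783ms @ 1 + 434.783ms (1)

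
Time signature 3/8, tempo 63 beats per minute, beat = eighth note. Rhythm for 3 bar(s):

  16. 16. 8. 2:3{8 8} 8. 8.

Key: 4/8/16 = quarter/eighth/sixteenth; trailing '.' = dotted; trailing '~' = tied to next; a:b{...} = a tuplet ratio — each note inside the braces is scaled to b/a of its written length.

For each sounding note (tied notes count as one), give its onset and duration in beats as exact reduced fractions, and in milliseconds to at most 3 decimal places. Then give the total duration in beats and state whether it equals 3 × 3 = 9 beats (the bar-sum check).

1) 0.0ms=0b +714.286ms=3/4b
2) 714.286ms=3/4b +714.286ms=3/4b
3) 1428.571ms=3/2b +1428.571ms=3/2b
4) 2857.143ms=3b +1428.571ms=3/2b
5) 4285.714ms=9/2b +1428.571ms=3/2b
6) 5714.286ms=6b +1428.571ms=3/2b
7) 7142.857ms=15/2b +1428.571ms=3/2b
Σ=9b of 9 (63bpm 3/8) — PASS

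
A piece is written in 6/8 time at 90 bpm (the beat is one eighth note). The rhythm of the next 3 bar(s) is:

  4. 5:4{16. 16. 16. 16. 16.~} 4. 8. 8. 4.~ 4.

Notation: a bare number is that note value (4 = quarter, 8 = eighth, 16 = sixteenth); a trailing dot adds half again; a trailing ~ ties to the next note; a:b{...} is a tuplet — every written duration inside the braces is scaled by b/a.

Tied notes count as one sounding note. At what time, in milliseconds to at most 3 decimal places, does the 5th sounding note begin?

1. 0.0ms @ 0 + 2000.0ms (3)
2. 2000.0ms @ 3 + 400.0ms (3/5)
3. 2400.0ms @ 18/5 + 400.0ms (3/5)
4. 2800.0ms @ 21/5 + 400.0ms (3/5)
5. 3200.0ms @ 24/5 + 400.0ms (3/5)
6. 3600.0ms @ 27/5 + 2400.0ms (18/5)
7. 6000.0ms @ 9 + 1000.0ms (3/2)
8. 7000.0ms @ 21/2 + 1000.0ms (3/2)
9. 8000.0ms @ 12 + 4000.0ms (6)

note 5 onset = 24/5b = 3200.0ms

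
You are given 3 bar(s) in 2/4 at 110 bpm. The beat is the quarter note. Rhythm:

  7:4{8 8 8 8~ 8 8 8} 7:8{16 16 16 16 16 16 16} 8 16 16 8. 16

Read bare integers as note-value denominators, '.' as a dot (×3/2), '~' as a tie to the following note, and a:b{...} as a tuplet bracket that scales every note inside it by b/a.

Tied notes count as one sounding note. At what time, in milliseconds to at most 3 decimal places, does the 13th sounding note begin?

note 13 onset = 26/7b = 2025.974ms

1. 0.0ms @ 0 + 155.844ms (2/7)
2. 155.844ms @ 2/7 + 155.844ms (2/7)
3. 311.688ms @ 4/7 + 155.844ms (2/7)
4. 467.532ms @ 6/7 + 311.688ms (4/7)
5. 779.221ms @ 10/7 + 155.844ms (2/7)
6. 935.065ms @ 12/7 + 155.844ms (2/7)
7. 1090.909ms @ 2 + 155.844ms (2/7)
8. 1246.753ms @ 16/7 + 155.844ms (2/7)
9. 1402.597ms @ 18/7 + 155.844ms (2/7)
10. 1558.442ms @ 20/7 + 155.844ms (2/7)
11. 1714.286ms @ 22/7 + 155.844ms (2/7)
12. 1870.13ms @ 24/7 + 155.844ms (2/7)
13. 2025.974ms @ 26/7 + 155.844ms (2/7)
14. 2181.818ms @ 4 + 272.727ms (1/2)
15. 2454.545ms @ 9/2 + 136.364ms (1/4)
16. 2590.909ms @ 19/4 + 136.364ms (1/4)
17. 2727.273ms @ 5 + 409.091ms (3/4)
18. 3136.364ms @ 23/4 + 136.364ms (1/4)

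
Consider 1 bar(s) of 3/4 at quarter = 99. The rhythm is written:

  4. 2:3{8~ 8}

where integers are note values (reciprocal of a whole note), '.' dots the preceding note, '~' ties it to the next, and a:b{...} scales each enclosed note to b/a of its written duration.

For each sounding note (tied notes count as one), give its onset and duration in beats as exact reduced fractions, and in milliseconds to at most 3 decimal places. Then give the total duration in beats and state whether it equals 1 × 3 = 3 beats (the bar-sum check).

1) 0.0ms=0b +909.091ms=3/2b
2) 909.091ms=3/2b +909.091ms=3/2b
Σ=3b of 3 (99bpm 3/4) — PASS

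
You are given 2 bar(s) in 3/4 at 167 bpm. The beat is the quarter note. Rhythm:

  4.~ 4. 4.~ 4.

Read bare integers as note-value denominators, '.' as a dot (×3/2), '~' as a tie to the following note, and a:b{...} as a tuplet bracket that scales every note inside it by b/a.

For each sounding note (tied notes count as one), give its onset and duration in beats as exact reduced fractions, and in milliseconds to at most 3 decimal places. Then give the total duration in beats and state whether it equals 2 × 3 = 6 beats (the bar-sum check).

1) 0.0ms=0b +1077.844ms=3b
2) 1077.844ms=3b +1077.844ms=3b
Σ=6b of 6 (167bpm 3/4) — PASS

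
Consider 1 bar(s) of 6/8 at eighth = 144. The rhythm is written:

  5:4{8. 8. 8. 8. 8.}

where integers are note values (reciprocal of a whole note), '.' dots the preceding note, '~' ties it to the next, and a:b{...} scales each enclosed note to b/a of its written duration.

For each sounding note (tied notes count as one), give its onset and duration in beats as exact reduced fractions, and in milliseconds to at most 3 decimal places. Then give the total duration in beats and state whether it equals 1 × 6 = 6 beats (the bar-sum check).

1) 0.0ms=0b +500.0ms=6/5b
2) 500.0ms=6/5b +500.0ms=6/5b
3) 1000.0ms=12/5b +500.0ms=6/5b
4) 1500.0ms=18/5b +500.0ms=6/5b
5) 2000.0ms=24/5b +500.0ms=6/5b
Σ=6b of 6 (144bpm 6/8) — PASS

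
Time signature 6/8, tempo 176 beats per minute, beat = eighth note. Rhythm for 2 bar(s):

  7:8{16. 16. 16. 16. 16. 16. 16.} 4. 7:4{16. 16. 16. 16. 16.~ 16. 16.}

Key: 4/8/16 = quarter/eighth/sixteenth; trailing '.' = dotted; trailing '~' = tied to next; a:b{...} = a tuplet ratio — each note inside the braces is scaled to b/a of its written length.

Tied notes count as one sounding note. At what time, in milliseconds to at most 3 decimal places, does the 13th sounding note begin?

1. 0.0ms @ 0 + 292.208ms (6/7)
2. 292.208ms @ 6/7 + 292.208ms (6/7)
3. 584.416ms @ 12/7 + 292.208ms (6/7)
4. 876.623ms @ 18/7 + 292.208ms (6/7)
5. 1168.831ms @ 24/7 + 292.208ms (6/7)
6. 1461.039ms @ 30/7 + 292.208ms (6/7)
7. 1753.247ms @ 36/7 + 292.208ms (6/7)
8. 2045.455ms @ 6 + 1022.727ms (3)
9. 3068.182ms @ 9 + 146.104ms (3/7)
10. 3214.286ms @ 66/7 + 146.104ms (3/7)
11. 3360.39ms @ 69/7 + 146.104ms (3/7)
12. 3506.494ms @ 72/7 + 146.104ms (3/7)
13. 3652.597ms @ 75/7 + 292.208ms (6/7)
14. 3944.805ms @ 81/7 + 146.104ms (3/7)

note 13 onset = 75/7b = 3652.597ms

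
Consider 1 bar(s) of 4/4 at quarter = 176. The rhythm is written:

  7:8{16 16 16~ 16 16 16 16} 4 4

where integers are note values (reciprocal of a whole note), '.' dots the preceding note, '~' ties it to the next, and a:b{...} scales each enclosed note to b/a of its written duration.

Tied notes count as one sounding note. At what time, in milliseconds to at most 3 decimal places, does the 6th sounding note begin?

note 6 onset = 12/7b = 584.416ms

1. 0.0ms @ 0 + 97.403ms (2/7)
2. 97.403ms @ 2/7 + 97.403ms (2/7)
3. 194.805ms @ 4/7 + 194.805ms (4/7)
4. 389.61ms @ 8/7 + 97.403ms (2/7)
5. 487.013ms @ 10/7 + 97.403ms (2/7)
6. 584.416ms @ 12/7 + 97.403ms (2/7)
7. 681.818ms @ 2 + 340.909ms (1)
8. 1022.727ms @ 3 + 340.909ms (1)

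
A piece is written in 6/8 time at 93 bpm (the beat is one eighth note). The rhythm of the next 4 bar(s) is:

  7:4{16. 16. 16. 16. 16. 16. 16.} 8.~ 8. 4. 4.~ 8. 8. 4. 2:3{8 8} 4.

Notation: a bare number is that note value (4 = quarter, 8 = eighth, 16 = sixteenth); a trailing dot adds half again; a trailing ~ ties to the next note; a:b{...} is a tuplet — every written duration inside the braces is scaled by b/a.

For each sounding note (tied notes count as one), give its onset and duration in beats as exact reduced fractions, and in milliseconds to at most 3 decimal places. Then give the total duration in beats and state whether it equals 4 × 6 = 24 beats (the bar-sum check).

1) 0.0ms=0b +276.498ms=3/7b
2) 276.498ms=3/7b +276.498ms=3/7b
3) 552.995ms=6/7b +276.498ms=3/7b
4) 829.493ms=9/7b +276.498ms=3/7b
5) 1105.991ms=12/7b +276.498ms=3/7b
6) 1382.488ms=15/7b +276.498ms=3/7b
7) 1658.986ms=18/7b +276.498ms=3/7b
8) 1935.484ms=3b +1935.484ms=3b
9) 3870.968ms=6b +1935.484ms=3b
10) 5806.452ms=9b +2903.226ms=9/2b
11) 8709.677ms=27/2b +967.742ms=3/2b
12) 9677.419ms=15b +1935.484ms=3b
13) 11612.903ms=18b +967.742ms=3/2b
14) 12580.645ms=39/2b +967.742ms=3/2b
15) 13548.387ms=21b +1935.484ms=3b
Σ=24b of 24 (93bpm 6/8) — PASS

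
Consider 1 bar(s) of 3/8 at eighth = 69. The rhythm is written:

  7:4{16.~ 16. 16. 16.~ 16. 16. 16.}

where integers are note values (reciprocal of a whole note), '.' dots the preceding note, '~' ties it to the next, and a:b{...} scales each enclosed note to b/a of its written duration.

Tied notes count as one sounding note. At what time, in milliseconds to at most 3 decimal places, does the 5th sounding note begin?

1. 0.0ms @ 0 + 745.342ms (6/7)
2. 745.342ms @ 6/7 + 372.671ms (3/7)
3. 1118.012ms @ 9/7 + 745.342ms (6/7)
4. 1863.354ms @ 15/7 + 372.671ms (3/7)
5. 2236.025ms @ 18/7 + 372.671ms (3/7)

note 5 onset = 18/7b = 2236.025ms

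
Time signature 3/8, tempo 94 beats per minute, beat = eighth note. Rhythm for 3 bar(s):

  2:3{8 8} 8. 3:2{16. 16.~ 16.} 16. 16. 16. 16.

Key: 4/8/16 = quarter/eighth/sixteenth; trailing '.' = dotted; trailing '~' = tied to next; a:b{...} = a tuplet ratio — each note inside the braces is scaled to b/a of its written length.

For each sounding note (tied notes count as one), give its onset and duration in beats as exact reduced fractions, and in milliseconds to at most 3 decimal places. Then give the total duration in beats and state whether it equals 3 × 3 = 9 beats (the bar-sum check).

1) 0.0ms=0b +957.447ms=3/2b
2) 957.447ms=3/2b +957.447ms=3/2b
3) 1914.894ms=3b +957.447ms=3/2b
4) 2872.34ms=9/2b +319.149ms=1/2b
5) 3191.489ms=5b +638.298ms=1b
6) 3829.787ms=6b +478.723ms=3/4b
7) 4308.511ms=27/4b +478.723ms=3/4b
8) 4787.234ms=15/2b +478.723ms=3/4b
9) 5265.957ms=33/4b +478.723ms=3/4b
Σ=9b of 9 (94bpm 3/8) — PASS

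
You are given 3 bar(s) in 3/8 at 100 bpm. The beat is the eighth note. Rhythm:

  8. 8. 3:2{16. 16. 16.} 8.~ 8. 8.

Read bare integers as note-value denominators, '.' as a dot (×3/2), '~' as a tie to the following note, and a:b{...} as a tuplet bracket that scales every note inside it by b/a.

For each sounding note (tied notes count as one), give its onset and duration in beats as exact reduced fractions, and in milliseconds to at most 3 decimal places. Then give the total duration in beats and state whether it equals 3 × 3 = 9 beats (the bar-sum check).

1) 0.0ms=0b +900.0ms=3/2b
2) 900.0ms=3/2b +900.0ms=3/2b
3) 1800.0ms=3b +300.0ms=1/2b
4) 2100.0ms=7/2b +300.0ms=1/2b
5) 2400.0ms=4b +300.0ms=1/2b
6) 2700.0ms=9/2b +1800.0ms=3b
7) 4500.0ms=15/2b +900.0ms=3/2b
Σ=9b of 9 (100bpm 3/8) — PASS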